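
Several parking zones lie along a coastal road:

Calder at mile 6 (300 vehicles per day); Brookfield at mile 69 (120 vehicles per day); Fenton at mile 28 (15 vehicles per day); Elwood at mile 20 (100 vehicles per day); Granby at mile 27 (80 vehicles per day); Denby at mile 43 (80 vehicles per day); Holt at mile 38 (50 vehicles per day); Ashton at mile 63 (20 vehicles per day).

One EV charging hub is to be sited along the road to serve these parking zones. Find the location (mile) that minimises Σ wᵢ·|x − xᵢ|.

x = 20

For a sum of weighted absolute distances on a line, the optimum is the weighted median (not the mean). Total weight W = 765; half-weight = 382.5.
Sort by position and accumulate weight:
  mile 6 (Calder, w=300) → cum 300
  mile 20 (Elwood, w=100) → cum 400  ≥ 382.5 → median here
  mile 27 (Granby, w=80) → cum 480
  mile 28 (Fenton, w=15) → cum 495
  mile 38 (Holt, w=50) → cum 545
  mile 43 (Denby, w=80) → cum 625
  mile 63 (Ashton, w=20) → cum 645
  mile 69 (Brookfield, w=120) → cum 765
Optimal location: mile 20.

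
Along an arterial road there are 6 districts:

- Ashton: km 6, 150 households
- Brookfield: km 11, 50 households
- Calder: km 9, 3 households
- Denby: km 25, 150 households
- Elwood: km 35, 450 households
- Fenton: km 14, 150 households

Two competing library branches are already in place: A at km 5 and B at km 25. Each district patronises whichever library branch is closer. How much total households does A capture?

The indifferent point is the midpoint (5+25)/2 = 15; districts left of it (closer to A at 5) go to A, those right go to B.
  Ashton at 6 (w=150) → A
  Calder at 9 (w=3) → A
  Brookfield at 11 (w=50) → A
  Fenton at 14 (w=150) → A
  Denby at 25 (w=150) → B
  Elwood at 35 (w=450) → B
A captures 353; B captures 600.

353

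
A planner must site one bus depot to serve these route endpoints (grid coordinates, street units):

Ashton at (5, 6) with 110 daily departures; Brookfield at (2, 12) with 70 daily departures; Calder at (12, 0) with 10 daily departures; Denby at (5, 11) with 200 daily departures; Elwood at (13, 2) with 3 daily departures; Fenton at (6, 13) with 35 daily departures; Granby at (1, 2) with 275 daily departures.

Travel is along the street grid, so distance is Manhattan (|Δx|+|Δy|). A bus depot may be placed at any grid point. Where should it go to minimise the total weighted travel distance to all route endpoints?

(5, 6)

Manhattan distance separates: Σwᵢ(|x−xᵢ|+|y−yᵢ|) = Σwᵢ|x−xᵢ| + Σwᵢ|y−yᵢ|, so x and y are optimised independently as 1-D weighted medians.
Total weight W = 703; half = 351.5.
x-coordinate, sorted with cumulative weight:
  x=1 (Granby, w=275) cum 275
  x=2 (Brookfield, w=70) cum 345
  x=5 (Ashton, w=110) cum 455  ← median
  x=5 (Denby, w=200) cum 655
  x=6 (Fenton, w=35) cum 690
  x=12 (Calder, w=10) cum 700
  x=13 (Elwood, w=3) cum 703
⇒ x* = 5
y-coordinate, sorted with cumulative weight:
  y=0 (Calder, w=10) cum 10
  y=2 (Elwood, w=3) cum 13
  y=2 (Granby, w=275) cum 288
  y=6 (Ashton, w=110) cum 398  ← median
  y=11 (Denby, w=200) cum 598
  y=12 (Brookfield, w=70) cum 668
  y=13 (Fenton, w=35) cum 703
⇒ y* = 6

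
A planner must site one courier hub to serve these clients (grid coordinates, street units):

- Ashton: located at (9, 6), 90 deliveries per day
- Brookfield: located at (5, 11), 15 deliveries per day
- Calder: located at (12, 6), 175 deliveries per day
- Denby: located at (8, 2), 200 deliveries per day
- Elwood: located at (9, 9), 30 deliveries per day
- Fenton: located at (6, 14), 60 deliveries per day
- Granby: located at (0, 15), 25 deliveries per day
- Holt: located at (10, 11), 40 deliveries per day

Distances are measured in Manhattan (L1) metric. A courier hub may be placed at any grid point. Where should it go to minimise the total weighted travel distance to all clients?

(9, 6)

Manhattan distance separates: Σwᵢ(|x−xᵢ|+|y−yᵢ|) = Σwᵢ|x−xᵢ| + Σwᵢ|y−yᵢ|, so x and y are optimised independently as 1-D weighted medians.
Total weight W = 635; half = 317.5.
x-coordinate, sorted with cumulative weight:
  x=0 (Granby, w=25) cum 25
  x=5 (Brookfield, w=15) cum 40
  x=6 (Fenton, w=60) cum 100
  x=8 (Denby, w=200) cum 300
  x=9 (Ashton, w=90) cum 390  ← median
  x=9 (Elwood, w=30) cum 420
  x=10 (Holt, w=40) cum 460
  x=12 (Calder, w=175) cum 635
⇒ x* = 9
y-coordinate, sorted with cumulative weight:
  y=2 (Denby, w=200) cum 200
  y=6 (Ashton, w=90) cum 290
  y=6 (Calder, w=175) cum 465  ← median
  y=9 (Elwood, w=30) cum 495
  y=11 (Brookfield, w=15) cum 510
  y=11 (Holt, w=40) cum 550
  y=14 (Fenton, w=60) cum 610
  y=15 (Granby, w=25) cum 635
⇒ y* = 6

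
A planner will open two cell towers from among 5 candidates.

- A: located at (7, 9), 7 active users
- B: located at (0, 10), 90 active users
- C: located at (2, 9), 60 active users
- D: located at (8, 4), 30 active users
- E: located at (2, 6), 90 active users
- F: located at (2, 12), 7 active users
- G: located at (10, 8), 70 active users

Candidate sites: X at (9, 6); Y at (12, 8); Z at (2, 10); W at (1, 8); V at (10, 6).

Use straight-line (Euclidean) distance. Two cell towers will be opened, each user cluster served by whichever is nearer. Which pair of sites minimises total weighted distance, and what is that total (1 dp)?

Evaluate every pair (each demand assigned to the nearer of the two):
  {X, W}: total = 765.1
  {W, V}: total = 770.8
  {Y, W}: total = 861.6
  {X, Z}: total = 862.8
  {Z, V}: total = 868.6
  {Y, Z}: total = 959.4
  {Z, W}: total = 1310.0
  {X, Y}: total = 2270.2
  {X, V}: total = 2270.2
  {Y, V}: total = 2526.5
Best pair: {X, W} with total 765.1.

{X, W}, total 765.1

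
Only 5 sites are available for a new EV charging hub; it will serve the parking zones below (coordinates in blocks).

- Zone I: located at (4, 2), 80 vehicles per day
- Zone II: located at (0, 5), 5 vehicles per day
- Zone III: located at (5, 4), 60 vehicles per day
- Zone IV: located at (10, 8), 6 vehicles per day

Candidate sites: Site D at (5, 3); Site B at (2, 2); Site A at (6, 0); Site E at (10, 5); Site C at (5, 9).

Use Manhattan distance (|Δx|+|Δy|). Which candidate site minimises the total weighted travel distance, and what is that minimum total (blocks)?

Total weighted distance at each candidate:
  Site D (5, 3): total = 315
  Site B (2, 2): total = 569
  Site A (6, 0): total = 747
  Site E (10, 5): total = 1148
  Site C (5, 9): total = 1021
Minimum is at Site D with total 315 blocks.

Site D, total 315 blocks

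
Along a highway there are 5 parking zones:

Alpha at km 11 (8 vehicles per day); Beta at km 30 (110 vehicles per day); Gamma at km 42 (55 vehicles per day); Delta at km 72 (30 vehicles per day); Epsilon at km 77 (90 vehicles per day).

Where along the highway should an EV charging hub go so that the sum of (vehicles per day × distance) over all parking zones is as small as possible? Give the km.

For a sum of weighted absolute distances on a line, the optimum is the weighted median (not the mean). Total weight W = 293; half-weight = 146.5.
Sort by position and accumulate weight:
  km 11 (Alpha, w=8) → cum 8
  km 30 (Beta, w=110) → cum 118
  km 42 (Gamma, w=55) → cum 173  ≥ 146.5 → median here
  km 72 (Delta, w=30) → cum 203
  km 77 (Epsilon, w=90) → cum 293
Optimal location: km 42.

x = 42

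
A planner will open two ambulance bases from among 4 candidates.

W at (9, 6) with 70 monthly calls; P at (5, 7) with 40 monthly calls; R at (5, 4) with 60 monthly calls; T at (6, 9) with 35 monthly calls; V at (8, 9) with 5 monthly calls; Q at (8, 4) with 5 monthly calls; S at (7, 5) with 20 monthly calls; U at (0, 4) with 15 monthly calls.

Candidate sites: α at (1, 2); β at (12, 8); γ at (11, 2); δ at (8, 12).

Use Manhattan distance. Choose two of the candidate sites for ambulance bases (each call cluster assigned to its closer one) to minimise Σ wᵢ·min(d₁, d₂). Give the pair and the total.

Evaluate every pair (each demand assigned to the nearer of the two):
  {α, β}: total = 1545
  {α, δ}: total = 1605
  {γ, δ}: total = 1770
  {β, γ}: total = 1780
  {α, γ}: total = 1820
  {β, δ}: total = 1960
Best pair: {α, β} with total 1545.

{α, β}, total 1545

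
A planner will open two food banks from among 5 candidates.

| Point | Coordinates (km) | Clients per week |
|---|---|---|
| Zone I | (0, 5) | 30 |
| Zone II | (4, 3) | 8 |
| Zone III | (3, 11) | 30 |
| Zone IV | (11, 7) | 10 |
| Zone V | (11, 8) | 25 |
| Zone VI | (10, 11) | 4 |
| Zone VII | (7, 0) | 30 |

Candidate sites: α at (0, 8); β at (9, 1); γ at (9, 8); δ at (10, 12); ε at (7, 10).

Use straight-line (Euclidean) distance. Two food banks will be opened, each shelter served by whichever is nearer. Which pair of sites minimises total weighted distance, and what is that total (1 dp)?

Evaluate every pair (each demand assigned to the nearer of the two):
  {α, γ}: total = 600.9
  {α, β}: total = 612.9
  {β, ε}: total = 666.4
  {β, γ}: total = 681.0
  {α, ε}: total = 739.4
  {α, δ}: total = 745.5
  {γ, ε}: total = 770.7
  {β, δ}: total = 775.8
  {γ, δ}: total = 866.2
  {δ, ε}: total = 899.8
Best pair: {α, γ} with total 600.9.

{α, γ}, total 600.9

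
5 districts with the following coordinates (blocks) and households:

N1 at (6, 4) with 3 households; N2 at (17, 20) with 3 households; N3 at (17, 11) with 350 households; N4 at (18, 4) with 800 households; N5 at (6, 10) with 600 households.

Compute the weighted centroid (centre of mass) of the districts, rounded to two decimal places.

The minimiser of Σwᵢ‖p−pᵢ‖² is the weighted centroid p* = (Σwᵢpᵢ)/(Σwᵢ).
Σwᵢ = 1756.
Σwᵢxᵢ = 3·6 + 3·17 + 350·17 + 800·18 + 600·6 = 24019.
Σwᵢyᵢ = 3·4 + 3·20 + 350·11 + 800·4 + 600·10 = 13122.
x* = 24019/1756 = 13.68, y* = 13122/1756 = 7.47.

(13.68, 7.47)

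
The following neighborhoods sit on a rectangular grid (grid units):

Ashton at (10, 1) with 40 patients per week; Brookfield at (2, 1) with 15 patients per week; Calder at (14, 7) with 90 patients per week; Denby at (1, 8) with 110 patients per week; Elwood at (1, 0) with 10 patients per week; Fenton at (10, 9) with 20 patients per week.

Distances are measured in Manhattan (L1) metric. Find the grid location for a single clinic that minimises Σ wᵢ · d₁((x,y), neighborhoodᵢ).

(10, 7)

Manhattan distance separates: Σwᵢ(|x−xᵢ|+|y−yᵢ|) = Σwᵢ|x−xᵢ| + Σwᵢ|y−yᵢ|, so x and y are optimised independently as 1-D weighted medians.
Total weight W = 285; half = 142.5.
x-coordinate, sorted with cumulative weight:
  x=1 (Denby, w=110) cum 110
  x=1 (Elwood, w=10) cum 120
  x=2 (Brookfield, w=15) cum 135
  x=10 (Ashton, w=40) cum 175  ← median
  x=10 (Fenton, w=20) cum 195
  x=14 (Calder, w=90) cum 285
⇒ x* = 10
y-coordinate, sorted with cumulative weight:
  y=0 (Elwood, w=10) cum 10
  y=1 (Ashton, w=40) cum 50
  y=1 (Brookfield, w=15) cum 65
  y=7 (Calder, w=90) cum 155  ← median
  y=8 (Denby, w=110) cum 265
  y=9 (Fenton, w=20) cum 285
⇒ y* = 7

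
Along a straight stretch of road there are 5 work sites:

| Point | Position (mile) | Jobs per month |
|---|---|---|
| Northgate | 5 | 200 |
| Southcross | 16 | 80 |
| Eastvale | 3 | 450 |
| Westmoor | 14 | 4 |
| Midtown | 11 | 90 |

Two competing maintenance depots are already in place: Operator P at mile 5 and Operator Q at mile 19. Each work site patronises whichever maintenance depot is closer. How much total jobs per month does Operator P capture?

740

The indifferent point is the midpoint (5+19)/2 = 12; work sites left of it (closer to Operator P at 5) go to Operator P, those right go to Operator Q.
  Eastvale at 3 (w=450) → Operator P
  Northgate at 5 (w=200) → Operator P
  Midtown at 11 (w=90) → Operator P
  Westmoor at 14 (w=4) → Operator Q
  Southcross at 16 (w=80) → Operator Q
Operator P captures 740; Operator Q captures 84.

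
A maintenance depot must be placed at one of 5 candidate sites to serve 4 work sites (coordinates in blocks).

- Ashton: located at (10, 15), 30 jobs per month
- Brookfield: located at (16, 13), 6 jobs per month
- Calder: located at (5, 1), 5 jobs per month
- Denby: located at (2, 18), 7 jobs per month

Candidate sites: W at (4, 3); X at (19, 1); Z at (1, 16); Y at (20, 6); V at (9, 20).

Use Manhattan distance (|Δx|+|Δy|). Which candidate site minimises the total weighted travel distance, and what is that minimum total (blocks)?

V, total 442 blocks

Total weighted distance at each candidate:
  W (4, 3): total = 806
  X (19, 1): total = 1088
  Z (1, 16): total = 524
  Y (20, 6): total = 946
  V (9, 20): total = 442
Minimum is at V with total 442 blocks.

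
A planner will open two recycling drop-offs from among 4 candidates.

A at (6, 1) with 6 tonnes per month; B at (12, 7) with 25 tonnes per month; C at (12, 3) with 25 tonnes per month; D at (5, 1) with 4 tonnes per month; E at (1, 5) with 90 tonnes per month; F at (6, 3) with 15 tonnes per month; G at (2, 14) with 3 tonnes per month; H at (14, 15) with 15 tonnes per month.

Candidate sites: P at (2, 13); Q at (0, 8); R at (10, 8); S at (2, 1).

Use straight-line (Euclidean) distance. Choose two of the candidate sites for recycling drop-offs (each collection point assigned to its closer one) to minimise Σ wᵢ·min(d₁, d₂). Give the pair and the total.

Evaluate every pair (each demand assigned to the nearer of the two):
  {Q, R}: total = 793.9
  {R, S}: total = 815.6
  {Q, S}: total = 1187.9
  {P, S}: total = 1206.1
  {P, R}: total = 1218.9
  {P, Q}: total = 1293.5
Best pair: {Q, R} with total 793.9.

{Q, R}, total 793.9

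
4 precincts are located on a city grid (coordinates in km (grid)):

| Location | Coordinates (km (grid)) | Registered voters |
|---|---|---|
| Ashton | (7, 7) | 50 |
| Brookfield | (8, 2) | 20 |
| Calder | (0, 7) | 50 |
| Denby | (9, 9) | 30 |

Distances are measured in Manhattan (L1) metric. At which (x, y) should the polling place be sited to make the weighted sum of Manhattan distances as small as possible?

Manhattan distance separates: Σwᵢ(|x−xᵢ|+|y−yᵢ|) = Σwᵢ|x−xᵢ| + Σwᵢ|y−yᵢ|, so x and y are optimised independently as 1-D weighted medians.
Total weight W = 150; half = 75.
x-coordinate, sorted with cumulative weight:
  x=0 (Calder, w=50) cum 50
  x=7 (Ashton, w=50) cum 100  ← median
  x=8 (Brookfield, w=20) cum 120
  x=9 (Denby, w=30) cum 150
⇒ x* = 7
y-coordinate, sorted with cumulative weight:
  y=2 (Brookfield, w=20) cum 20
  y=7 (Ashton, w=50) cum 70
  y=7 (Calder, w=50) cum 120  ← median
  y=9 (Denby, w=30) cum 150
⇒ y* = 7

(7, 7)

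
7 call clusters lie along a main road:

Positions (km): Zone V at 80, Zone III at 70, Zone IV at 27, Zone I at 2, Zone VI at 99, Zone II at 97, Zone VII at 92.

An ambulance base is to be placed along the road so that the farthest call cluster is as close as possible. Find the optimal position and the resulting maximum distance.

The 1-center on a line is the midpoint of the two extreme points: leftmost at 2, rightmost at 99.
Optimal location = (2 + 99)/2 = 50.5; maximum distance = (99 − 2)/2 = 48.5.

location 50.5, max distance 48.5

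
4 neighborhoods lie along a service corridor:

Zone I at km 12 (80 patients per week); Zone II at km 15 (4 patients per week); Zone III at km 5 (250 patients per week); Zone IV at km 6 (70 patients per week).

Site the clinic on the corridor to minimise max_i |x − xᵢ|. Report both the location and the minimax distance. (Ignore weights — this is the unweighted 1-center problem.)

The 1-center on a line is the midpoint of the two extreme points: leftmost at 5, rightmost at 15.
Optimal location = (5 + 15)/2 = 10; maximum distance = (15 − 5)/2 = 5.

location 10, max distance 5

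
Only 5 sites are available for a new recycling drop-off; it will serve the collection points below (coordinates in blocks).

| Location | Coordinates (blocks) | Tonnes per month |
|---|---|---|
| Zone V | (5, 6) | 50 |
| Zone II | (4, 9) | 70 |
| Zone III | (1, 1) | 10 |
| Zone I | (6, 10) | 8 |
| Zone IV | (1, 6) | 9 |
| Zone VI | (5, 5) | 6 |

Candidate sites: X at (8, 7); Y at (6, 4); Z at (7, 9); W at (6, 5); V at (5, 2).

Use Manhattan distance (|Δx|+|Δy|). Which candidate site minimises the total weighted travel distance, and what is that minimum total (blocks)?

W, total 710 blocks

Total weighted distance at each candidate:
  X (8, 7): total = 892
  Y (6, 4): total = 843
  Z (7, 9): total = 733
  W (6, 5): total = 710
  V (5, 2): total = 972
Minimum is at W with total 710 blocks.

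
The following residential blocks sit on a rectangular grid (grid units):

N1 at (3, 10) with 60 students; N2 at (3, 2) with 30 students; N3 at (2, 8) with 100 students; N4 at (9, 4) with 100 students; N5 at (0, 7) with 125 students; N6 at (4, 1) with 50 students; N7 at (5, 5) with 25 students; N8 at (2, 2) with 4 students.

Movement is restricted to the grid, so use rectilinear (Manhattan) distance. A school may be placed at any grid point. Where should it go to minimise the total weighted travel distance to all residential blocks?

(3, 7)

Manhattan distance separates: Σwᵢ(|x−xᵢ|+|y−yᵢ|) = Σwᵢ|x−xᵢ| + Σwᵢ|y−yᵢ|, so x and y are optimised independently as 1-D weighted medians.
Total weight W = 494; half = 247.
x-coordinate, sorted with cumulative weight:
  x=0 (N5, w=125) cum 125
  x=2 (N3, w=100) cum 225
  x=2 (N8, w=4) cum 229
  x=3 (N1, w=60) cum 289  ← median
  x=3 (N2, w=30) cum 319
  x=4 (N6, w=50) cum 369
  x=5 (N7, w=25) cum 394
  x=9 (N4, w=100) cum 494
⇒ x* = 3
y-coordinate, sorted with cumulative weight:
  y=1 (N6, w=50) cum 50
  y=2 (N2, w=30) cum 80
  y=2 (N8, w=4) cum 84
  y=4 (N4, w=100) cum 184
  y=5 (N7, w=25) cum 209
  y=7 (N5, w=125) cum 334  ← median
  y=8 (N3, w=100) cum 434
  y=10 (N1, w=60) cum 494
⇒ y* = 7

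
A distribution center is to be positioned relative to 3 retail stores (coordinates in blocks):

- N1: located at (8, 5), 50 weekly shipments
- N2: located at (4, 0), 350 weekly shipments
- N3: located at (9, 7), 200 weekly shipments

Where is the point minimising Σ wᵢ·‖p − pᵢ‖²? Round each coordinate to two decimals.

(6.00, 2.75)

The minimiser of Σwᵢ‖p−pᵢ‖² is the weighted centroid p* = (Σwᵢpᵢ)/(Σwᵢ).
Σwᵢ = 600.
Σwᵢxᵢ = 50·8 + 350·4 + 200·9 = 3600.
Σwᵢyᵢ = 50·5 + 350·0 + 200·7 = 1650.
x* = 3600/600 = 6.00, y* = 1650/600 = 2.75.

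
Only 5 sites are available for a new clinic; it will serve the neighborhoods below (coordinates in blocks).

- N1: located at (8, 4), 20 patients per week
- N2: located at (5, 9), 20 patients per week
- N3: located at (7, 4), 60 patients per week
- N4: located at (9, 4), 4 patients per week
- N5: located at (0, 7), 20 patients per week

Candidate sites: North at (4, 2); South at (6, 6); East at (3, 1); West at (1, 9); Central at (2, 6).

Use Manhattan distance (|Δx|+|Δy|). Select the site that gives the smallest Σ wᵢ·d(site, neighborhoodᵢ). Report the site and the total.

Total weighted distance at each candidate:
  North (4, 2): total = 788
  South (6, 6): total = 500
  East (3, 1): total = 996
  West (1, 9): total = 1092
  Central (2, 6): total = 796
Minimum is at South with total 500 blocks.

South, total 500 blocks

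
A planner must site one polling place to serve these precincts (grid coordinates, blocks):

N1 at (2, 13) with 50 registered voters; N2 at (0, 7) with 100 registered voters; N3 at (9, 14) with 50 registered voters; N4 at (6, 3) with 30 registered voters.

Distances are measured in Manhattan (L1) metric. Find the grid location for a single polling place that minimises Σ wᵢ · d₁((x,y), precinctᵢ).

(2, 7)

Manhattan distance separates: Σwᵢ(|x−xᵢ|+|y−yᵢ|) = Σwᵢ|x−xᵢ| + Σwᵢ|y−yᵢ|, so x and y are optimised independently as 1-D weighted medians.
Total weight W = 230; half = 115.
x-coordinate, sorted with cumulative weight:
  x=0 (N2, w=100) cum 100
  x=2 (N1, w=50) cum 150  ← median
  x=6 (N4, w=30) cum 180
  x=9 (N3, w=50) cum 230
⇒ x* = 2
y-coordinate, sorted with cumulative weight:
  y=3 (N4, w=30) cum 30
  y=7 (N2, w=100) cum 130  ← median
  y=13 (N1, w=50) cum 180
  y=14 (N3, w=50) cum 230
⇒ y* = 7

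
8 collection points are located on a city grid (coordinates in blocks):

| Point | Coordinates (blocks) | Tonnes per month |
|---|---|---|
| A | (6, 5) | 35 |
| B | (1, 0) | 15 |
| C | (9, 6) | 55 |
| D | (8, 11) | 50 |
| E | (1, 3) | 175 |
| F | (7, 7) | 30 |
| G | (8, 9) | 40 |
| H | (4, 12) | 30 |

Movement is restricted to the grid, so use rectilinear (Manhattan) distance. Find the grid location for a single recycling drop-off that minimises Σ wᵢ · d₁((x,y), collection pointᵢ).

Manhattan distance separates: Σwᵢ(|x−xᵢ|+|y−yᵢ|) = Σwᵢ|x−xᵢ| + Σwᵢ|y−yᵢ|, so x and y are optimised independently as 1-D weighted medians.
Total weight W = 430; half = 215.
x-coordinate, sorted with cumulative weight:
  x=1 (B, w=15) cum 15
  x=1 (E, w=175) cum 190
  x=4 (H, w=30) cum 220  ← median
  x=6 (A, w=35) cum 255
  x=7 (F, w=30) cum 285
  x=8 (D, w=50) cum 335
  x=8 (G, w=40) cum 375
  x=9 (C, w=55) cum 430
⇒ x* = 4
y-coordinate, sorted with cumulative weight:
  y=0 (B, w=15) cum 15
  y=3 (E, w=175) cum 190
  y=5 (A, w=35) cum 225  ← median
  y=6 (C, w=55) cum 280
  y=7 (F, w=30) cum 310
  y=9 (G, w=40) cum 350
  y=11 (D, w=50) cum 400
  y=12 (H, w=30) cum 430
⇒ y* = 5

(4, 5)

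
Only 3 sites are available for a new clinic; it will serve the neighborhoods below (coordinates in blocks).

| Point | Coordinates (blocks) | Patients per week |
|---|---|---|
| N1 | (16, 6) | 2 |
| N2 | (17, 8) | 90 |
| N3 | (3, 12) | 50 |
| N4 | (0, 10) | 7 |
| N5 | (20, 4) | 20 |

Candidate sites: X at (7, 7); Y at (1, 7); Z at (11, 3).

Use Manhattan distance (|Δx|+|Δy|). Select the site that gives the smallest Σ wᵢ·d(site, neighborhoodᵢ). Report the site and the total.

X, total 1850 blocks

Total weighted distance at each candidate:
  X (7, 7): total = 1850
  Y (1, 7): total = 2380
  Z (11, 3): total = 2182
Minimum is at X with total 1850 blocks.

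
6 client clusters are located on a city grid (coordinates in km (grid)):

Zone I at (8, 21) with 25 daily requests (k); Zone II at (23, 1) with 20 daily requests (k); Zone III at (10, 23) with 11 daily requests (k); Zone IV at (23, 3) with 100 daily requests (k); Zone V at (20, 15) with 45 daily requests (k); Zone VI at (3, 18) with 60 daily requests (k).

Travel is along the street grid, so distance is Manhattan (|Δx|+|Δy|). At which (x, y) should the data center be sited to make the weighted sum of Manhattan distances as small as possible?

(20, 15)

Manhattan distance separates: Σwᵢ(|x−xᵢ|+|y−yᵢ|) = Σwᵢ|x−xᵢ| + Σwᵢ|y−yᵢ|, so x and y are optimised independently as 1-D weighted medians.
Total weight W = 261; half = 130.5.
x-coordinate, sorted with cumulative weight:
  x=3 (Zone VI, w=60) cum 60
  x=8 (Zone I, w=25) cum 85
  x=10 (Zone III, w=11) cum 96
  x=20 (Zone V, w=45) cum 141  ← median
  x=23 (Zone II, w=20) cum 161
  x=23 (Zone IV, w=100) cum 261
⇒ x* = 20
y-coordinate, sorted with cumulative weight:
  y=1 (Zone II, w=20) cum 20
  y=3 (Zone IV, w=100) cum 120
  y=15 (Zone V, w=45) cum 165  ← median
  y=18 (Zone VI, w=60) cum 225
  y=21 (Zone I, w=25) cum 250
  y=23 (Zone III, w=11) cum 261
⇒ y* = 15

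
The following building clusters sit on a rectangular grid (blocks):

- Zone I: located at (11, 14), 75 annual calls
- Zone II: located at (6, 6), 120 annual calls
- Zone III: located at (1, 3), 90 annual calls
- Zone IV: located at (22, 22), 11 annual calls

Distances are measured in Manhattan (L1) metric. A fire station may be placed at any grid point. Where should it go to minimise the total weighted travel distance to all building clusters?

Manhattan distance separates: Σwᵢ(|x−xᵢ|+|y−yᵢ|) = Σwᵢ|x−xᵢ| + Σwᵢ|y−yᵢ|, so x and y are optimised independently as 1-D weighted medians.
Total weight W = 296; half = 148.
x-coordinate, sorted with cumulative weight:
  x=1 (Zone III, w=90) cum 90
  x=6 (Zone II, w=120) cum 210  ← median
  x=11 (Zone I, w=75) cum 285
  x=22 (Zone IV, w=11) cum 296
⇒ x* = 6
y-coordinate, sorted with cumulative weight:
  y=3 (Zone III, w=90) cum 90
  y=6 (Zone II, w=120) cum 210  ← median
  y=14 (Zone I, w=75) cum 285
  y=22 (Zone IV, w=11) cum 296
⇒ y* = 6

(6, 6)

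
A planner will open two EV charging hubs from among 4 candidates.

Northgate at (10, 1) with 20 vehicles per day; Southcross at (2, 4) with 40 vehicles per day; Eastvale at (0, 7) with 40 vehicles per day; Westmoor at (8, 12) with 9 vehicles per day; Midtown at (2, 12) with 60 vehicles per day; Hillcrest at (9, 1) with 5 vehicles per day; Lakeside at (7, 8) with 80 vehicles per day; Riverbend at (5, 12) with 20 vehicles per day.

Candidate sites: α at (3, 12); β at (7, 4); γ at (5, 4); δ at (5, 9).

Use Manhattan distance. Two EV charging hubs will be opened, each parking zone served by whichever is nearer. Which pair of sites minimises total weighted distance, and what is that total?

{α, β}, total 1130

Evaluate every pair (each demand assigned to the nearer of the two):
  {α, β}: total = 1130
  {α, γ}: total = 1260
  {α, δ}: total = 1305
  {γ, δ}: total = 1309
  {β, δ}: total = 1339
  {β, γ}: total = 1806
Best pair: {α, β} with total 1130.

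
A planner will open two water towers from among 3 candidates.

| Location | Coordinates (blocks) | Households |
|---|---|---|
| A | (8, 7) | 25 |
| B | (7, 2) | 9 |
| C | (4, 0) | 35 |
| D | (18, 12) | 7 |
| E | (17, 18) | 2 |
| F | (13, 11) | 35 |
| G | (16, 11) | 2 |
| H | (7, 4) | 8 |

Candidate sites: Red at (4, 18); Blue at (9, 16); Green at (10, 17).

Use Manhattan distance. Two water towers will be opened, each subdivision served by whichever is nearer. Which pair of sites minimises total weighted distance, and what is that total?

{Red, Blue}, total 1586

Evaluate every pair (each demand assigned to the nearer of the two):
  {Red, Blue}: total = 1586
  {Red, Green}: total = 1666
  {Blue, Green}: total = 1687
Best pair: {Red, Blue} with total 1586.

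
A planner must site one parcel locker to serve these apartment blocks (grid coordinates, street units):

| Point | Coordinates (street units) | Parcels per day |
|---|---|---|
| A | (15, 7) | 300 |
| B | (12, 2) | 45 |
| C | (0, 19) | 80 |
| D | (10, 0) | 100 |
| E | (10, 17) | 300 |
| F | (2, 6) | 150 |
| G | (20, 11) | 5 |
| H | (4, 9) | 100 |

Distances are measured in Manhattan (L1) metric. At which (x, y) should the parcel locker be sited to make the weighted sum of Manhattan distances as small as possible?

(10, 7)

Manhattan distance separates: Σwᵢ(|x−xᵢ|+|y−yᵢ|) = Σwᵢ|x−xᵢ| + Σwᵢ|y−yᵢ|, so x and y are optimised independently as 1-D weighted medians.
Total weight W = 1080; half = 540.
x-coordinate, sorted with cumulative weight:
  x=0 (C, w=80) cum 80
  x=2 (F, w=150) cum 230
  x=4 (H, w=100) cum 330
  x=10 (D, w=100) cum 430
  x=10 (E, w=300) cum 730  ← median
  x=12 (B, w=45) cum 775
  x=15 (A, w=300) cum 1075
  x=20 (G, w=5) cum 1080
⇒ x* = 10
y-coordinate, sorted with cumulative weight:
  y=0 (D, w=100) cum 100
  y=2 (B, w=45) cum 145
  y=6 (F, w=150) cum 295
  y=7 (A, w=300) cum 595  ← median
  y=9 (H, w=100) cum 695
  y=11 (G, w=5) cum 700
  y=17 (E, w=300) cum 1000
  y=19 (C, w=80) cum 1080
⇒ y* = 7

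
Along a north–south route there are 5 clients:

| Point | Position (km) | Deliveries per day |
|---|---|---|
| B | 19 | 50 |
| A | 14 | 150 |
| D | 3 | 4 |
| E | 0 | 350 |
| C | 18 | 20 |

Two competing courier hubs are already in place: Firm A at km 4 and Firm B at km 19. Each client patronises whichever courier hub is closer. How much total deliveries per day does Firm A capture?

354

The indifferent point is the midpoint (4+19)/2 = 11.5; clients left of it (closer to Firm A at 4) go to Firm A, those right go to Firm B.
  E at 0 (w=350) → Firm A
  D at 3 (w=4) → Firm A
  A at 14 (w=150) → Firm B
  C at 18 (w=20) → Firm B
  B at 19 (w=50) → Firm B
Firm A captures 354; Firm B captures 220.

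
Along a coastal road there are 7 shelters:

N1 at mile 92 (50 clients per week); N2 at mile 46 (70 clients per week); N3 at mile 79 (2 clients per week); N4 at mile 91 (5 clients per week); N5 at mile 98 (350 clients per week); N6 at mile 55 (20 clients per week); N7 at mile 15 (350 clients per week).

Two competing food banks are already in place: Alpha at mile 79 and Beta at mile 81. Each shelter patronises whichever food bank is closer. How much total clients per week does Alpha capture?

The indifferent point is the midpoint (79+81)/2 = 80; shelters left of it (closer to Alpha at 79) go to Alpha, those right go to Beta.
  N7 at 15 (w=350) → Alpha
  N2 at 46 (w=70) → Alpha
  N6 at 55 (w=20) → Alpha
  N3 at 79 (w=2) → Alpha
  N4 at 91 (w=5) → Beta
  N1 at 92 (w=50) → Beta
  N5 at 98 (w=350) → Beta
Alpha captures 442; Beta captures 405.

442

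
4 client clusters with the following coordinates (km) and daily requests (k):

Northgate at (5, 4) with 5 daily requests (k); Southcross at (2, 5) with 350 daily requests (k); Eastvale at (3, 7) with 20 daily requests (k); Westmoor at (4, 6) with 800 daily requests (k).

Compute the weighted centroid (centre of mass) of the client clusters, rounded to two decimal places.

The minimiser of Σwᵢ‖p−pᵢ‖² is the weighted centroid p* = (Σwᵢpᵢ)/(Σwᵢ).
Σwᵢ = 1175.
Σwᵢxᵢ = 5·5 + 350·2 + 20·3 + 800·4 = 3985.
Σwᵢyᵢ = 5·4 + 350·5 + 20·7 + 800·6 = 6710.
x* = 3985/1175 = 3.39, y* = 6710/1175 = 5.71.

(3.39, 5.71)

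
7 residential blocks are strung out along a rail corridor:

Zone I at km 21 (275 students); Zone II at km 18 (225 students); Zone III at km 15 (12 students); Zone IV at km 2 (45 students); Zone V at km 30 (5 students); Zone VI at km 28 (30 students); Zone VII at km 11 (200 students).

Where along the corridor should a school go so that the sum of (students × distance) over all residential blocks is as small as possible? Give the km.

x = 18

For a sum of weighted absolute distances on a line, the optimum is the weighted median (not the mean). Total weight W = 792; half-weight = 396.
Sort by position and accumulate weight:
  km 2 (Zone IV, w=45) → cum 45
  km 11 (Zone VII, w=200) → cum 245
  km 15 (Zone III, w=12) → cum 257
  km 18 (Zone II, w=225) → cum 482  ≥ 396 → median here
  km 21 (Zone I, w=275) → cum 757
  km 28 (Zone VI, w=30) → cum 787
  km 30 (Zone V, w=5) → cum 792
Optimal location: km 18.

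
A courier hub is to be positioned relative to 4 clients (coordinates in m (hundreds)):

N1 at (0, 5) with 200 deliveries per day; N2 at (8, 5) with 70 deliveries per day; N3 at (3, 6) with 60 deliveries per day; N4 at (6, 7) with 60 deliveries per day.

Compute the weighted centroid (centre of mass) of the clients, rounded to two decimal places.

The minimiser of Σwᵢ‖p−pᵢ‖² is the weighted centroid p* = (Σwᵢpᵢ)/(Σwᵢ).
Σwᵢ = 390.
Σwᵢxᵢ = 200·0 + 70·8 + 60·3 + 60·6 = 1100.
Σwᵢyᵢ = 200·5 + 70·5 + 60·6 + 60·7 = 2130.
x* = 1100/390 = 2.82, y* = 2130/390 = 5.46.

(2.82, 5.46)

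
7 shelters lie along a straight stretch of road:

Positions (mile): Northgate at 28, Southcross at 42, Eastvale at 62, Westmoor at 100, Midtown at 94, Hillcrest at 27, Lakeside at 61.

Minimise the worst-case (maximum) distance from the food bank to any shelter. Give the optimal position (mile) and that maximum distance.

location 63.5, max distance 36.5

The 1-center on a line is the midpoint of the two extreme points: leftmost at 27, rightmost at 100.
Optimal location = (27 + 100)/2 = 63.5; maximum distance = (100 − 27)/2 = 36.5.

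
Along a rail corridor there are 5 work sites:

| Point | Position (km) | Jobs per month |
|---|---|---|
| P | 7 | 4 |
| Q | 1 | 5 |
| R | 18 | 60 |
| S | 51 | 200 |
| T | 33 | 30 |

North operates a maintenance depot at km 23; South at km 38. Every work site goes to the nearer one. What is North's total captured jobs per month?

69

The indifferent point is the midpoint (23+38)/2 = 30.5; work sites left of it (closer to North at 23) go to North, those right go to South.
  Q at 1 (w=5) → North
  P at 7 (w=4) → North
  R at 18 (w=60) → North
  T at 33 (w=30) → South
  S at 51 (w=200) → South
North captures 69; South captures 230.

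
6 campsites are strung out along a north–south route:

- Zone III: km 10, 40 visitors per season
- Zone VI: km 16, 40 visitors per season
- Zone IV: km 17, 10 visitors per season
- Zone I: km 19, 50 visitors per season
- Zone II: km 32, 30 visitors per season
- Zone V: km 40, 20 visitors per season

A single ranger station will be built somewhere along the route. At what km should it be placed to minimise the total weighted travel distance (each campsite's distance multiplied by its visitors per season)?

For a sum of weighted absolute distances on a line, the optimum is the weighted median (not the mean). Total weight W = 190; half-weight = 95.
Sort by position and accumulate weight:
  km 10 (Zone III, w=40) → cum 40
  km 16 (Zone VI, w=40) → cum 80
  km 17 (Zone IV, w=10) → cum 90
  km 19 (Zone I, w=50) → cum 140  ≥ 95 → median here
  km 32 (Zone II, w=30) → cum 170
  km 40 (Zone V, w=20) → cum 190
Optimal location: km 19.

x = 19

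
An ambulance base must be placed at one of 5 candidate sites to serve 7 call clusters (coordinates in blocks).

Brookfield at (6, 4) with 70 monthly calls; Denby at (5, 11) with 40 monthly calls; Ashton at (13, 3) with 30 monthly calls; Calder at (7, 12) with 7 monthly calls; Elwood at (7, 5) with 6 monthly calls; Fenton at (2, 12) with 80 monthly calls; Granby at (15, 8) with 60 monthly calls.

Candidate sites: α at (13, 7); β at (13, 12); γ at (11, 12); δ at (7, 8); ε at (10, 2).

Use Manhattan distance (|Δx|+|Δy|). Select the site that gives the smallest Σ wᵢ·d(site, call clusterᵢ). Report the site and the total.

Total weighted distance at each candidate:
  α (13, 7): total = 2885
  β (13, 12): total = 3040
  γ (11, 12): total = 2814
  δ (7, 8): total = 2126
  ε (10, 2): total = 3327
Minimum is at δ with total 2126 blocks.

δ, total 2126 blocks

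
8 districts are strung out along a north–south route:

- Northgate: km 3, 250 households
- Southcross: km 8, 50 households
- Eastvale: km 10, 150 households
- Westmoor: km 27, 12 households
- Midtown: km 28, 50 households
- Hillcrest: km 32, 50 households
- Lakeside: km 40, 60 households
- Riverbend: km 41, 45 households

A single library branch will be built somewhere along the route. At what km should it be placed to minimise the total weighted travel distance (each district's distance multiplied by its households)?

x = 10

For a sum of weighted absolute distances on a line, the optimum is the weighted median (not the mean). Total weight W = 667; half-weight = 333.5.
Sort by position and accumulate weight:
  km 3 (Northgate, w=250) → cum 250
  km 8 (Southcross, w=50) → cum 300
  km 10 (Eastvale, w=150) → cum 450  ≥ 333.5 → median here
  km 27 (Westmoor, w=12) → cum 462
  km 28 (Midtown, w=50) → cum 512
  km 32 (Hillcrest, w=50) → cum 562
  km 40 (Lakeside, w=60) → cum 622
  km 41 (Riverbend, w=45) → cum 667
Optimal location: km 10.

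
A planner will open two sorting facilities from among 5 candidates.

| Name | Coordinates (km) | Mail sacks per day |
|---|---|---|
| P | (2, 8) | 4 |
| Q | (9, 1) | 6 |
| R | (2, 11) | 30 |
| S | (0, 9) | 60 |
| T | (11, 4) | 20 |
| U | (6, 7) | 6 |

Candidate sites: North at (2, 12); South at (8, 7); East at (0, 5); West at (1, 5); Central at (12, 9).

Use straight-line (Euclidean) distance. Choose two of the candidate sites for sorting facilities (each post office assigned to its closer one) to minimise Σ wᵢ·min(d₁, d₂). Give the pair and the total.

{North, South}, total 395.7

Evaluate every pair (each demand assigned to the nearer of the two):
  {North, South}: total = 395.7
  {North, Central}: total = 453.5
  {North, West}: total = 546.0
  {South, West}: total = 575.9
  {South, East}: total = 577.5
  {North, East}: total = 578.7
  {West, Central}: total = 628.1
  {East, Central}: total = 635.4
  {East, West}: total = 722.1
  {South, Central}: total = 868.8
Best pair: {North, South} with total 395.7.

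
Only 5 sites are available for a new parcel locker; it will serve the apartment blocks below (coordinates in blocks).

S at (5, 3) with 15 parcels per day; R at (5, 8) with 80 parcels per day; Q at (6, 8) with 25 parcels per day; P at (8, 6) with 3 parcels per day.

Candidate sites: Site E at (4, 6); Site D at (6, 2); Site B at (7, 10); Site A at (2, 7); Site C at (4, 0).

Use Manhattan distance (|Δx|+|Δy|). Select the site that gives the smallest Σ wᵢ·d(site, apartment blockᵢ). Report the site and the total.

Total weighted distance at each candidate:
  Site E (4, 6): total = 412
  Site D (6, 2): total = 758
  Site B (7, 10): total = 545
  Site A (2, 7): total = 571
  Site C (4, 0): total = 1060
Minimum is at Site E with total 412 blocks.

Site E, total 412 blocks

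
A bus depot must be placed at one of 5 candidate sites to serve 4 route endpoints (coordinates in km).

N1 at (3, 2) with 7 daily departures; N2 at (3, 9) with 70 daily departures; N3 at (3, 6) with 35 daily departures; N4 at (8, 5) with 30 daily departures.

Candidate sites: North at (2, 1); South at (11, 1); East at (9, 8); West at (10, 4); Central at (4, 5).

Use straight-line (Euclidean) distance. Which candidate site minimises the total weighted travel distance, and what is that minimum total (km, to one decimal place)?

Central, total 480.3 km

Total weighted distance at each candidate:
  North (2, 1): total = 969.1
  South (11, 1): total = 1328.6
  East (9, 8): total = 801.4
  West (10, 4): total = 975.0
  Central (4, 5): total = 480.3
Minimum is at Central with total 480.3 km.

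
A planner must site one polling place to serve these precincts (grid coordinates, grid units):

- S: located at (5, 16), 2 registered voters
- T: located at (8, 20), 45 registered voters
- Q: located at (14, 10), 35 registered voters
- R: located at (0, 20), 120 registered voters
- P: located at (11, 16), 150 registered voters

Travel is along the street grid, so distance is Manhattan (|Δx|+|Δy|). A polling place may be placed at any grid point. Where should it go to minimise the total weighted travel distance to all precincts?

Manhattan distance separates: Σwᵢ(|x−xᵢ|+|y−yᵢ|) = Σwᵢ|x−xᵢ| + Σwᵢ|y−yᵢ|, so x and y are optimised independently as 1-D weighted medians.
Total weight W = 352; half = 176.
x-coordinate, sorted with cumulative weight:
  x=0 (R, w=120) cum 120
  x=5 (S, w=2) cum 122
  x=8 (T, w=45) cum 167
  x=11 (P, w=150) cum 317  ← median
  x=14 (Q, w=35) cum 352
⇒ x* = 11
y-coordinate, sorted with cumulative weight:
  y=10 (Q, w=35) cum 35
  y=16 (S, w=2) cum 37
  y=16 (P, w=150) cum 187  ← median
  y=20 (T, w=45) cum 232
  y=20 (R, w=120) cum 352
⇒ y* = 16

(11, 16)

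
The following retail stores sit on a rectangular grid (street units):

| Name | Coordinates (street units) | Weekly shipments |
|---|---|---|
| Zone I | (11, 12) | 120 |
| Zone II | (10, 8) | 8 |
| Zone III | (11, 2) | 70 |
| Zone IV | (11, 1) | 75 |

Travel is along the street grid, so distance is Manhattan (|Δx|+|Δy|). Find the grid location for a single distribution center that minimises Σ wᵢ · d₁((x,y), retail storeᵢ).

Manhattan distance separates: Σwᵢ(|x−xᵢ|+|y−yᵢ|) = Σwᵢ|x−xᵢ| + Σwᵢ|y−yᵢ|, so x and y are optimised independently as 1-D weighted medians.
Total weight W = 273; half = 136.5.
x-coordinate, sorted with cumulative weight:
  x=10 (Zone II, w=8) cum 8
  x=11 (Zone I, w=120) cum 128
  x=11 (Zone III, w=70) cum 198  ← median
  x=11 (Zone IV, w=75) cum 273
⇒ x* = 11
y-coordinate, sorted with cumulative weight:
  y=1 (Zone IV, w=75) cum 75
  y=2 (Zone III, w=70) cum 145  ← median
  y=8 (Zone II, w=8) cum 153
  y=12 (Zone I, w=120) cum 273
⇒ y* = 2

(11, 2)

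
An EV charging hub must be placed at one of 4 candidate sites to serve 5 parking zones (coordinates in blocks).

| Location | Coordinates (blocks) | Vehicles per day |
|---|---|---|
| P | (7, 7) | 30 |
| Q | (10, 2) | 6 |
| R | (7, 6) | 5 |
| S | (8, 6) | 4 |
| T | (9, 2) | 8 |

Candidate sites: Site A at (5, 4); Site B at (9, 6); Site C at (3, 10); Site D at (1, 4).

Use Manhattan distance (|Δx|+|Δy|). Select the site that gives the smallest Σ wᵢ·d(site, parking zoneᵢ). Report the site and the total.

Total weighted distance at each candidate:
  Site A (5, 4): total = 280
  Site B (9, 6): total = 166
  Site C (3, 10): total = 488
  Site D (1, 4): total = 492
Minimum is at Site B with total 166 blocks.

Site B, total 166 blocks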